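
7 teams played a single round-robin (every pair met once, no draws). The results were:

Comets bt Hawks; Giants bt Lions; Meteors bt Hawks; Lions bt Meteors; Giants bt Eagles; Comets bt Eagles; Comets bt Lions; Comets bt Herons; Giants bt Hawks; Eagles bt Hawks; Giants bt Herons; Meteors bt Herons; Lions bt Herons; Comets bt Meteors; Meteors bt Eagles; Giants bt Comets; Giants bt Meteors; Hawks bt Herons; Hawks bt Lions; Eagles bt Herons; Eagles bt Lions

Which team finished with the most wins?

Giants

Win totals: Comets 5, Eagles 3, Hawks 2, Giants 6, Herons 0, Lions 2, Meteors 3.
Giants leads with 6 wins (next highest: 5).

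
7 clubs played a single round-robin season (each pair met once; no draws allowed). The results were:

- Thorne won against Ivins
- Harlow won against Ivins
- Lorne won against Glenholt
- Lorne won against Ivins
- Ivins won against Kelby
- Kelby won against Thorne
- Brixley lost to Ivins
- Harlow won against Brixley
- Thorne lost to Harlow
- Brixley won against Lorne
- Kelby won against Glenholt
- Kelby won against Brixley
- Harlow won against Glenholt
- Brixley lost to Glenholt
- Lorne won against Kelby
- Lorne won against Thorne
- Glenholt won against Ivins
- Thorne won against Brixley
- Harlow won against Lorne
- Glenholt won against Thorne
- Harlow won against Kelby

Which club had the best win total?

Win totals: Lorne 4, Kelby 3, Brixley 1, Thorne 2, Harlow 6, Glenholt 3, Ivins 2.
Harlow leads with 6 wins (next highest: 4).

Harlow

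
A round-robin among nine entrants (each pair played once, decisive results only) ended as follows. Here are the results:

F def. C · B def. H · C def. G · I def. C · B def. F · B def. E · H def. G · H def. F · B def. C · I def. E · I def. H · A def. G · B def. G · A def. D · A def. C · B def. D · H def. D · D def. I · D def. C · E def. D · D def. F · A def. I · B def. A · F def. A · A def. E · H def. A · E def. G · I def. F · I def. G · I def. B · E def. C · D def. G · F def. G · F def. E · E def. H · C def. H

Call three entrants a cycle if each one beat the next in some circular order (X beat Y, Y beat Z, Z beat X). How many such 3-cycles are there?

13

Win totals: A 5, B 7, C 2, D 4, E 4, F 4, G 0, H 4, I 6.
An entrant with w wins dominates both others in C(w,2) triples; summing gives 10 + 21 + 1 + 6 + 6 + 6 + 0 + 6 + 15 = 71 transitive triples.
Total triples C(9,3) = 84, so cyclic triples = 84 − 71 = 13.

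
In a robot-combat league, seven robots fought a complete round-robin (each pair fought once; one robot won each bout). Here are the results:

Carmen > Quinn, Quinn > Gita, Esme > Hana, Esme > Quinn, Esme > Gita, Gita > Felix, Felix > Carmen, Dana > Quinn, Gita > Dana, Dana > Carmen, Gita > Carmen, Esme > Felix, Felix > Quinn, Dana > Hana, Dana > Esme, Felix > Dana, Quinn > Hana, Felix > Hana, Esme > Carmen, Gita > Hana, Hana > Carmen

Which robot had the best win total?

Esme

Win totals: Esme 5, Quinn 2, Dana 4, Felix 4, Carmen 1, Gita 4, Hana 1.
Esme leads with 5 wins (next highest: 4).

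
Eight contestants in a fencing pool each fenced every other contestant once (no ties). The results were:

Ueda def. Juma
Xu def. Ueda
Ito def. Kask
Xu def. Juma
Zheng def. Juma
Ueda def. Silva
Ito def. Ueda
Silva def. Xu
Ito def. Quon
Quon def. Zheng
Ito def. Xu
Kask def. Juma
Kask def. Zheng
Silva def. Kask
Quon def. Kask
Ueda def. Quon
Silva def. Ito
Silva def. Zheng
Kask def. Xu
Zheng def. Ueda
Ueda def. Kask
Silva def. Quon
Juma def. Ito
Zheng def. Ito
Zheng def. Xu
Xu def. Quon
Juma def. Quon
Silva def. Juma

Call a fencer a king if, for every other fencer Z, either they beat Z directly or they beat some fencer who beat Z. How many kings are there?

Quon cannot reach Silva in two steps.
Juma cannot reach Silva in two steps.
Xu reaches everyone (king).
Ueda reaches everyone (king).
Ito reaches everyone (king).
Silva reaches everyone (king).
Kask cannot reach Silva in two steps.
Zheng reaches everyone (king).
Kings: Xu, Ueda, Ito, Silva, Zheng — 5.

5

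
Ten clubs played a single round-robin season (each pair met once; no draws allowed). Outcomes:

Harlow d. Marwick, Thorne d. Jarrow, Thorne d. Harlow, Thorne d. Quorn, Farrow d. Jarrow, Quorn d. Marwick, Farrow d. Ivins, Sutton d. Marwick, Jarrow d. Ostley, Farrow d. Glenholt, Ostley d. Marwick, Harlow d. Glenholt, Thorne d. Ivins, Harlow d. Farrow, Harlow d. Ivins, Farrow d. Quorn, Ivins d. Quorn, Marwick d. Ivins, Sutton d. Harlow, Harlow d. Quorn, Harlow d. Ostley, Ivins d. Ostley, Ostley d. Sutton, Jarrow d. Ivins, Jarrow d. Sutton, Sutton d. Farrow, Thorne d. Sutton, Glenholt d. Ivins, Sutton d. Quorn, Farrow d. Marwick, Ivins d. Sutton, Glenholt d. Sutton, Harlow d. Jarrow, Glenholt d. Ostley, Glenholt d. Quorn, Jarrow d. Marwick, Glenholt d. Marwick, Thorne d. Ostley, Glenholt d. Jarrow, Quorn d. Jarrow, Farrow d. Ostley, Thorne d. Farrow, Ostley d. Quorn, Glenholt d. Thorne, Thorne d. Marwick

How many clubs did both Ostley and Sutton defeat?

Ostley beat: Marwick, Sutton, Quorn.
Sutton beat: Marwick, Farrow, Quorn, Harlow.
Both beat: Marwick, Quorn — 2.

2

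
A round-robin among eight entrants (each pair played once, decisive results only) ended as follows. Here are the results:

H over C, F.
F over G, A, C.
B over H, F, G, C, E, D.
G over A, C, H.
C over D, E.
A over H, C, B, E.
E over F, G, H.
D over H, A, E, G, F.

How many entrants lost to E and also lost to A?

E beat: F, G, H.
A beat: B, C, E, H.
Both beat: H — 1.

1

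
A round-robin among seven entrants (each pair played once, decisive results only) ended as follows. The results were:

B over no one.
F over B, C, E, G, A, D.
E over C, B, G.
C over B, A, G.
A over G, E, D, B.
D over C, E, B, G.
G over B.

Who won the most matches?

Win totals: A 4, B 0, C 3, D 4, E 3, F 6, G 1.
F leads with 6 wins (next highest: 4).

F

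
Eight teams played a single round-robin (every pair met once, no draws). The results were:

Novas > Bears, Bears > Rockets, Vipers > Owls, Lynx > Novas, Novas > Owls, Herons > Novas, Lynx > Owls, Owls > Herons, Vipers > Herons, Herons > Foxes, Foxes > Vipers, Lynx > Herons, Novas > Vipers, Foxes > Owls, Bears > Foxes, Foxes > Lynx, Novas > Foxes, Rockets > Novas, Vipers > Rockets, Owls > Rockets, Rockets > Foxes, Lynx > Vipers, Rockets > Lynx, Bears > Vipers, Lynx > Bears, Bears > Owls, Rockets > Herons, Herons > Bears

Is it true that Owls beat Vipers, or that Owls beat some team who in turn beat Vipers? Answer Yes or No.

No

Owls did not beat Vipers directly.
Owls beat Herons, Rockets, but each of them lost to Vipers. No two-step path.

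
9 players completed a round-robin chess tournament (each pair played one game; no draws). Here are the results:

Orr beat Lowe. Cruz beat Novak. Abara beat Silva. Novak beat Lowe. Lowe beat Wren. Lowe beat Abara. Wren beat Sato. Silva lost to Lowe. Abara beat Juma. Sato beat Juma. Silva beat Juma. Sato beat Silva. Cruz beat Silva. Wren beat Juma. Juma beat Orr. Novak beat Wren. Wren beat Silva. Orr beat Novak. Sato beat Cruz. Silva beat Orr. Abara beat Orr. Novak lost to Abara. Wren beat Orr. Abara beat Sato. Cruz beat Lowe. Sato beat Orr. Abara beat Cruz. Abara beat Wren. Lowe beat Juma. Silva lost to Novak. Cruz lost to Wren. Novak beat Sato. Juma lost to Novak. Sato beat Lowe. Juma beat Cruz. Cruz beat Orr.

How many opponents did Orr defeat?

2

Orr's results: beat Lowe, Novak; lost to Wren, Silva, Abara, Juma, Cruz, Sato.
That is 2 wins.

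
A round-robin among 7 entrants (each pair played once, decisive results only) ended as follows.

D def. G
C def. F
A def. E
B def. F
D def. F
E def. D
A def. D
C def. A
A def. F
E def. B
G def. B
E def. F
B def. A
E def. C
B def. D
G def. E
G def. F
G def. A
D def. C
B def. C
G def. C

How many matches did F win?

F's results: beat no one; lost to A, B, C, D, E, G.
That is 0 wins.

0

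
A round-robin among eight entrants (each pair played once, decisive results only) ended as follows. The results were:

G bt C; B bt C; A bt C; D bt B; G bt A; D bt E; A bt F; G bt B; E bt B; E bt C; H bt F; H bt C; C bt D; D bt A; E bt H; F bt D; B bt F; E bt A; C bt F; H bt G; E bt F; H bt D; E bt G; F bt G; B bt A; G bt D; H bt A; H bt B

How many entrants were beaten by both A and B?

A beat: C, F.
B beat: A, C, F.
Both beat: C, F — 2.

2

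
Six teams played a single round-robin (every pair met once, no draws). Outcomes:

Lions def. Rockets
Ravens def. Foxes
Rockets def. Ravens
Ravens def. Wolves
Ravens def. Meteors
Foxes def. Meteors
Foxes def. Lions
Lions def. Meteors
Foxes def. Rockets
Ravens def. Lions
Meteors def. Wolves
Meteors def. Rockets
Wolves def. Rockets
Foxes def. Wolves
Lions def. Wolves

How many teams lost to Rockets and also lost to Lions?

0

Rockets beat: Ravens.
Lions beat: Meteors, Rockets, Wolves.
No one was beaten by both.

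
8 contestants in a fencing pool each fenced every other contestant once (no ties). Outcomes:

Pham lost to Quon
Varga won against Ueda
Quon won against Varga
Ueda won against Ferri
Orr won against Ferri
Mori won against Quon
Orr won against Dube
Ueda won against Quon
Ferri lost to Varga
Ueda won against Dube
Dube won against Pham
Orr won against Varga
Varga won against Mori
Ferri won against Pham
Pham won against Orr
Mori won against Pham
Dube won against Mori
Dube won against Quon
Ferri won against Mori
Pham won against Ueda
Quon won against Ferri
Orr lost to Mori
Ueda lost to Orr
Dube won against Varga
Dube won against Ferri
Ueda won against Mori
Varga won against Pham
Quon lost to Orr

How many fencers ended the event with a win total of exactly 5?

2

Win totals: Ferri 2, Mori 3, Pham 2, Dube 5, Quon 3, Varga 4, Orr 5, Ueda 4.
Exactly 5: Dube, Orr — 2 fencers.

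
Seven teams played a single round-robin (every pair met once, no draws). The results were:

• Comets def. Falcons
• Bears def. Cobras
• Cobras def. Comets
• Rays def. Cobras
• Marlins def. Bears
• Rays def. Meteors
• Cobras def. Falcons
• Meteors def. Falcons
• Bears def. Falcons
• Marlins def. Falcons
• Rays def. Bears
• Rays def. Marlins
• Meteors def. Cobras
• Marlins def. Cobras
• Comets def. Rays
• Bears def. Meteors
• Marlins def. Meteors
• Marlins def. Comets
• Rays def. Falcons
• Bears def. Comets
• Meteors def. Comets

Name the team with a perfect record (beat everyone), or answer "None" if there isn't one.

Highest win total is Rays with 5 (out of 6 possible).
Rays lost to Comets, so no team went undefeated.

None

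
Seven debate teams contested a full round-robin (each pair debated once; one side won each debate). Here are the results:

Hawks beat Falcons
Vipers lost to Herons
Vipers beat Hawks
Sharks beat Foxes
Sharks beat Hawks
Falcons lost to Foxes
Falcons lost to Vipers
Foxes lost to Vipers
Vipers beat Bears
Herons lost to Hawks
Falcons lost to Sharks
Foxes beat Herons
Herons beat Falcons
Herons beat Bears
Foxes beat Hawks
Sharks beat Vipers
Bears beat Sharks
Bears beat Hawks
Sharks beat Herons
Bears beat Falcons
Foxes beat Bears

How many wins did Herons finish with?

Herons' results: beat Bears, Falcons, Vipers; lost to Sharks, Foxes, Hawks.
That is 3 wins.

3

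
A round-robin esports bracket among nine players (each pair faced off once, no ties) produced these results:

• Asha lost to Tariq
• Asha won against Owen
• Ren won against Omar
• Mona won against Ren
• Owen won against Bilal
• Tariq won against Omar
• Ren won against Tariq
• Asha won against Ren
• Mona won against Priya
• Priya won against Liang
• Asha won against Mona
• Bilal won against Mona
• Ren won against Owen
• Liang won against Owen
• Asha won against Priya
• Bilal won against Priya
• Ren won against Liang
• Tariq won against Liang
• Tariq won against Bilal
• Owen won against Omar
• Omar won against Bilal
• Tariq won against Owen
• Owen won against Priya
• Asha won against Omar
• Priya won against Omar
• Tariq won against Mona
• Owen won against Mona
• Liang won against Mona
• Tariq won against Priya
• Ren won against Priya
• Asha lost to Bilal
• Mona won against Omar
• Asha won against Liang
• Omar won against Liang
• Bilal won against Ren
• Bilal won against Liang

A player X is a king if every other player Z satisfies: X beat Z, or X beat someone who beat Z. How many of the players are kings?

Bilal reaches everyone (king).
Omar cannot reach Tariq in two steps.
Ren reaches everyone (king).
Priya cannot reach Ren, Tariq, Asha in two steps.
Liang cannot reach Tariq, Asha in two steps.
Tariq reaches everyone (king).
Owen cannot reach Tariq in two steps.
Asha reaches everyone (king).
Mona cannot reach Asha in two steps.
Kings: Bilal, Ren, Tariq, Asha — 4.

4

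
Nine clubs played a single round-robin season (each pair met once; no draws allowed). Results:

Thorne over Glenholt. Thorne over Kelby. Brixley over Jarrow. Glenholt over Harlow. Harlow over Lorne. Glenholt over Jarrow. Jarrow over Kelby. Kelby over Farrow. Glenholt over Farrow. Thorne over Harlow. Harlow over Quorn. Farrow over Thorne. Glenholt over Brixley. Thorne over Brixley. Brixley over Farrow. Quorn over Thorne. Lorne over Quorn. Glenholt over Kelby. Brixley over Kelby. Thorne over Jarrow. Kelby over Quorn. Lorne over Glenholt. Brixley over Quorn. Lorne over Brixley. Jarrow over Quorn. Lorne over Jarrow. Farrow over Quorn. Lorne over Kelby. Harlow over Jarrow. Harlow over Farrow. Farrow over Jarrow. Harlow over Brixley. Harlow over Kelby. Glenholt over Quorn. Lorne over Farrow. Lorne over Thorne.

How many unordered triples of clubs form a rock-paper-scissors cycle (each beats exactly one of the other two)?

Win totals: Farrow 3, Kelby 2, Lorne 7, Quorn 1, Glenholt 6, Harlow 6, Brixley 4, Jarrow 2, Thorne 5.
A club with w wins dominates both others in C(w,2) triples; summing gives 3 + 1 + 21 + 0 + 15 + 15 + 6 + 1 + 10 = 72 transitive triples.
Total triples C(9,3) = 84, so cyclic triples = 84 − 72 = 12.

12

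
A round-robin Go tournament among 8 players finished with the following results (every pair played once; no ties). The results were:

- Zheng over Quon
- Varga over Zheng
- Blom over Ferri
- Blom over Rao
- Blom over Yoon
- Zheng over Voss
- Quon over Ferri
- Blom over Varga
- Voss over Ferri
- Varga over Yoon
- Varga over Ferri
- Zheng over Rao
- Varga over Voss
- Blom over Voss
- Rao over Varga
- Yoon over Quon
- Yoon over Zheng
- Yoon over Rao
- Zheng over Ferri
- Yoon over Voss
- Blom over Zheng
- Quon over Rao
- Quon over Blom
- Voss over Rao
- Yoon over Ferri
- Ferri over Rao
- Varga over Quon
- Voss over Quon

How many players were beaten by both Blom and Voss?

2

Blom beat: Voss, Rao, Varga, Zheng, Ferri, Yoon.
Voss beat: Rao, Quon, Ferri.
Both beat: Rao, Ferri — 2.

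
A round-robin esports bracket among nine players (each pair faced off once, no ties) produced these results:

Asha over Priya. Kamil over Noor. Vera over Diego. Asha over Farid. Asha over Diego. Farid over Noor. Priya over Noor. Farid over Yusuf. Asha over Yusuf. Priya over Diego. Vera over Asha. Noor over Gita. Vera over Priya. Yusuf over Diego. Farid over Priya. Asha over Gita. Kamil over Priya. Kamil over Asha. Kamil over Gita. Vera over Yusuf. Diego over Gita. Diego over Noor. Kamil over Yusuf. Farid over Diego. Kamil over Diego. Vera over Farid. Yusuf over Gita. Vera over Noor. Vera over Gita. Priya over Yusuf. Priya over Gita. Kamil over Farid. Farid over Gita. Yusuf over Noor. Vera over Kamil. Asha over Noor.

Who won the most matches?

Vera

Win totals: Priya 4, Diego 2, Yusuf 3, Vera 8, Kamil 7, Gita 0, Farid 5, Asha 6, Noor 1.
Vera leads with 8 wins (next highest: 7).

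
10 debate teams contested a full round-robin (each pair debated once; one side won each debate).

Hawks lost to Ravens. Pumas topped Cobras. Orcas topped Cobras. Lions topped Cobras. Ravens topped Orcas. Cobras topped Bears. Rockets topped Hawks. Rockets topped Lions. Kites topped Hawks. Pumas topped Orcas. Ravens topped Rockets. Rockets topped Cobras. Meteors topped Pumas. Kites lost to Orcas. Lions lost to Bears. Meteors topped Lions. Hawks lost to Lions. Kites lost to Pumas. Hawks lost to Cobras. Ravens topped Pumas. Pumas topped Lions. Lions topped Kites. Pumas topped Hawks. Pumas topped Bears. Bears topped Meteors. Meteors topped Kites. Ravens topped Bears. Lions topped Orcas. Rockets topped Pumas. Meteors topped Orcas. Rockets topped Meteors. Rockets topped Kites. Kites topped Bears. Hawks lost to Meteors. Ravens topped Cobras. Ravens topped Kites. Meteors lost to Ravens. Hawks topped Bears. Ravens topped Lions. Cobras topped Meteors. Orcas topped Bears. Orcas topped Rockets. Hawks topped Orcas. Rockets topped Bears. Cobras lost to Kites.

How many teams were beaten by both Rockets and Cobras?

Rockets beat: Pumas, Bears, Kites, Cobras, Lions, Hawks, Meteors.
Cobras beat: Bears, Hawks, Meteors.
Both beat: Bears, Hawks, Meteors — 3.

3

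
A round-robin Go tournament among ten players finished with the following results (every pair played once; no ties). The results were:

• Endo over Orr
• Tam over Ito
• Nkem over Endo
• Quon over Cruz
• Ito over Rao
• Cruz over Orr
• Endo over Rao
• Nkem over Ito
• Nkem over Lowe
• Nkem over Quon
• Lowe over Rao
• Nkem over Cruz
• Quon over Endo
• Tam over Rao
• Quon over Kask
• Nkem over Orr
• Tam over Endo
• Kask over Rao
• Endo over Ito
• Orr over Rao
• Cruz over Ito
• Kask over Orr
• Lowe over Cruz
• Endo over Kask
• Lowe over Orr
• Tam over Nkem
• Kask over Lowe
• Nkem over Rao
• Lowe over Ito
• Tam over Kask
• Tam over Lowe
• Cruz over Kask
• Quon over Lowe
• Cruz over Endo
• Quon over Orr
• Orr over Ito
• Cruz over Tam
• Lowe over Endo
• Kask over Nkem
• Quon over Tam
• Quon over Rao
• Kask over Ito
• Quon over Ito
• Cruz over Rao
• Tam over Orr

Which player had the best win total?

Quon

Win totals: Orr 2, Tam 7, Lowe 5, Quon 8, Kask 5, Rao 0, Ito 1, Cruz 6, Endo 4, Nkem 7.
Quon leads with 8 wins (next highest: 7).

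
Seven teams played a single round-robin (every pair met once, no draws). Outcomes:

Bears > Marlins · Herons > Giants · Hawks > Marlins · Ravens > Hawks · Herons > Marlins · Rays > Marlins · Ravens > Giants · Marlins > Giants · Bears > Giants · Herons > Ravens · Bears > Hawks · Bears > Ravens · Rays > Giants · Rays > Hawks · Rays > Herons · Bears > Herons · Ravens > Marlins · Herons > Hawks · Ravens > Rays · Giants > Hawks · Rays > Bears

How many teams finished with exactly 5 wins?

Win totals: Ravens 4, Hawks 1, Marlins 1, Herons 4, Bears 5, Giants 1, Rays 5.
Exactly 5: Bears, Rays — 2 teams.

2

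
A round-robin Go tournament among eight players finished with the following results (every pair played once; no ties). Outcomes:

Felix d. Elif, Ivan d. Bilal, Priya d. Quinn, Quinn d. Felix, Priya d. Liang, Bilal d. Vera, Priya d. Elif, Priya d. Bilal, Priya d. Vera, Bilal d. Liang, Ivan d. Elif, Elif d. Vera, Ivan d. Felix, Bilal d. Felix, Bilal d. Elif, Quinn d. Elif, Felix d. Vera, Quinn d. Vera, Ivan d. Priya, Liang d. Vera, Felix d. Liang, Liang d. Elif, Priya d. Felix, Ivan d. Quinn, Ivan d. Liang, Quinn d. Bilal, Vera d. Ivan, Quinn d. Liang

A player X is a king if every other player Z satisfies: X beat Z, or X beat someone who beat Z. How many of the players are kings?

3

Ivan reaches everyone (king).
Bilal cannot reach Priya, Quinn in two steps.
Felix cannot reach Bilal, Priya, Quinn in two steps.
Priya reaches everyone (king).
Quinn cannot reach Priya in two steps.
Liang cannot reach Bilal, Felix, Priya, Quinn in two steps.
Vera reaches everyone (king).
Elif cannot reach Bilal, Felix, Priya, Quinn, Liang in two steps.
Kings: Ivan, Priya, Vera — 3.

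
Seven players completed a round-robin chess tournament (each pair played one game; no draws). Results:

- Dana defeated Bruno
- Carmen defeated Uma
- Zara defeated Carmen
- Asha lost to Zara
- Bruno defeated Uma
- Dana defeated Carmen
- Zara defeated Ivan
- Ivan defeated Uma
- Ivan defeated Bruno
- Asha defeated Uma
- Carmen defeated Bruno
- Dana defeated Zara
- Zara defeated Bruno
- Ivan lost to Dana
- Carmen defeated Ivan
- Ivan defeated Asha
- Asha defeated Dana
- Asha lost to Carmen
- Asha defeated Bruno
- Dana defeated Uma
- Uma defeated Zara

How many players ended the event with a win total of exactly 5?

1

Win totals: Bruno 1, Dana 5, Uma 1, Zara 4, Carmen 4, Asha 3, Ivan 3.
Exactly 5: Dana — 1 player.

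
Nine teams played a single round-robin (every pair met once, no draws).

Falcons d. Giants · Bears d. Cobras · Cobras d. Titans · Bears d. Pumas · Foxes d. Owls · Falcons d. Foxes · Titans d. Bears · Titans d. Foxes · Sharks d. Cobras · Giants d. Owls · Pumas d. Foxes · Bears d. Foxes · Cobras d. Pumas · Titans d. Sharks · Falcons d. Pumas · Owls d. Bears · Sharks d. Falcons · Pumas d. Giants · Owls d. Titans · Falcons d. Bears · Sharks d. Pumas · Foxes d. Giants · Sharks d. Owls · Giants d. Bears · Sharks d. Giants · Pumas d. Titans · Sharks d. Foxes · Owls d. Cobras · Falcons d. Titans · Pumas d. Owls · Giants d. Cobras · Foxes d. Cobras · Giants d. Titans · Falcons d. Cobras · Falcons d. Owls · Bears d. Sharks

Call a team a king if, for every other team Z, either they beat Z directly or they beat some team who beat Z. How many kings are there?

Giants cannot reach Falcons in two steps.
Pumas cannot reach Falcons in two steps.
Sharks reaches everyone (king).
Falcons reaches everyone (king).
Cobras cannot reach Falcons in two steps.
Titans reaches everyone (king).
Bears reaches everyone (king).
Owls cannot reach Giants, Falcons in two steps.
Foxes cannot reach Sharks, Falcons in two steps.
Kings: Sharks, Falcons, Titans, Bears — 4.

4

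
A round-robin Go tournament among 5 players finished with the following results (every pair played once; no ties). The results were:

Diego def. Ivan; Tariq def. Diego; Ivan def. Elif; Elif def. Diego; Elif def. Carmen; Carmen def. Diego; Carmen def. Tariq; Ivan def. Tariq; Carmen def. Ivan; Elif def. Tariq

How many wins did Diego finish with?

1

Diego's results: beat Ivan; lost to Tariq, Carmen, Elif.
That is 1 win.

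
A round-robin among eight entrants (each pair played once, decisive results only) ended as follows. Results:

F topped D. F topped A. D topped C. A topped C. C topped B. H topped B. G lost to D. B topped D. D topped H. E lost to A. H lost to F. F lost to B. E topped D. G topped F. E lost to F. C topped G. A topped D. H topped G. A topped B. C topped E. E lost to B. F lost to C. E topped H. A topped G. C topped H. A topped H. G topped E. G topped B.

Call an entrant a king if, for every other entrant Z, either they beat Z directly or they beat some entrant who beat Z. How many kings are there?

4

A reaches everyone (king).
B reaches everyone (king).
C reaches everyone (king).
D cannot reach A in two steps.
E cannot reach A, F in two steps.
F reaches everyone (king).
G cannot reach C in two steps.
H cannot reach A, C in two steps.
Kings: A, B, C, F — 4.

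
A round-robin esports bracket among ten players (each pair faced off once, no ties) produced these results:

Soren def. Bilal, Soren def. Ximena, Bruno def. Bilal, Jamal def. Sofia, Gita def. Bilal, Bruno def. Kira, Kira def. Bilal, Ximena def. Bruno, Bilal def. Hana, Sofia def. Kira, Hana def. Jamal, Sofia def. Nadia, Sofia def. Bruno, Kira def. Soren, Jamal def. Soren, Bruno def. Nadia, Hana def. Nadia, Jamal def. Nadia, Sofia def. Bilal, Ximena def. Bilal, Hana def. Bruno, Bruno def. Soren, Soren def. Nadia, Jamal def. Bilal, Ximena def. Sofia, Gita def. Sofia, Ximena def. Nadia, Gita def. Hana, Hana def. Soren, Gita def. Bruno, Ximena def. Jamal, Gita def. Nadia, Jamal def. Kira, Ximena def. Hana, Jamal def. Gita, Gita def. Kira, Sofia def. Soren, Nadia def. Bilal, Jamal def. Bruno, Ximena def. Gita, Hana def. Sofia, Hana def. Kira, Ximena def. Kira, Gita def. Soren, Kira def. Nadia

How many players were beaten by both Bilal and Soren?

0

Bilal beat: Hana.
Soren beat: Nadia, Bilal, Ximena.
No one was beaten by both.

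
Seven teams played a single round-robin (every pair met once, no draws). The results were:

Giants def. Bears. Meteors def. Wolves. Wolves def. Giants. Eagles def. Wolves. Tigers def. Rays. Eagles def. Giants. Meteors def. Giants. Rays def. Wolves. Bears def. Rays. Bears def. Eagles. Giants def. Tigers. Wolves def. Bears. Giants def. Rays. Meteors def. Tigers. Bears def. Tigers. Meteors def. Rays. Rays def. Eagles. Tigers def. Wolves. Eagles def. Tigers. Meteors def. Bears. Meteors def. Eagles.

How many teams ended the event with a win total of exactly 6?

1

Win totals: Giants 3, Meteors 6, Bears 3, Rays 2, Wolves 2, Tigers 2, Eagles 3.
Exactly 6: Meteors — 1 team.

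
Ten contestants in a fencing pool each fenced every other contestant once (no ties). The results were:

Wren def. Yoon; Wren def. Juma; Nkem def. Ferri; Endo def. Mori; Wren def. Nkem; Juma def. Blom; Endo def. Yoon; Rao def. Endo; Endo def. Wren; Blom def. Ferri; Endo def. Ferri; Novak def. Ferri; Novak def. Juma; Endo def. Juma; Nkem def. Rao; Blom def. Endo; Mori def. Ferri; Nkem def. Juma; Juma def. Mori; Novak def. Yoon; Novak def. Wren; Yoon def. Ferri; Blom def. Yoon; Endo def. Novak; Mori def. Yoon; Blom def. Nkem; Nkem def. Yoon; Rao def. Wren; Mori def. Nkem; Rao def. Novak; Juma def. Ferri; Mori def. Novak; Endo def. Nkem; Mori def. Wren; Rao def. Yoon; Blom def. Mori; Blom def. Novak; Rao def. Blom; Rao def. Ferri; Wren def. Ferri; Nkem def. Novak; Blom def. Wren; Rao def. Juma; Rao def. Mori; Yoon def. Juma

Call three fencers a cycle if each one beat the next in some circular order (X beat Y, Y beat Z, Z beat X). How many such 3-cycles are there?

14

Win totals: Juma 3, Yoon 2, Rao 8, Endo 7, Mori 5, Blom 7, Ferri 0, Wren 4, Novak 4, Nkem 5.
A fencer with w wins dominates both others in C(w,2) triples; summing gives 3 + 1 + 28 + 21 + 10 + 21 + 0 + 6 + 6 + 10 = 106 transitive triples.
Total triples C(10,3) = 120, so cyclic triples = 120 − 106 = 14.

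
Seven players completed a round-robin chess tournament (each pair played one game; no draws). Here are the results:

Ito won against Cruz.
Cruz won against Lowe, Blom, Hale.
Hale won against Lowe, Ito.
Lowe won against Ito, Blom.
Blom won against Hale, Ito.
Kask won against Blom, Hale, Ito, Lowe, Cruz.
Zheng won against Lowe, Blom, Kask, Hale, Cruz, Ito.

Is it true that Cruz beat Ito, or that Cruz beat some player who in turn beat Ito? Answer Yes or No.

Cruz did not beat Ito directly.
Cruz beat Blom, Hale, Lowe. Of those, Blom beat Ito.

Yes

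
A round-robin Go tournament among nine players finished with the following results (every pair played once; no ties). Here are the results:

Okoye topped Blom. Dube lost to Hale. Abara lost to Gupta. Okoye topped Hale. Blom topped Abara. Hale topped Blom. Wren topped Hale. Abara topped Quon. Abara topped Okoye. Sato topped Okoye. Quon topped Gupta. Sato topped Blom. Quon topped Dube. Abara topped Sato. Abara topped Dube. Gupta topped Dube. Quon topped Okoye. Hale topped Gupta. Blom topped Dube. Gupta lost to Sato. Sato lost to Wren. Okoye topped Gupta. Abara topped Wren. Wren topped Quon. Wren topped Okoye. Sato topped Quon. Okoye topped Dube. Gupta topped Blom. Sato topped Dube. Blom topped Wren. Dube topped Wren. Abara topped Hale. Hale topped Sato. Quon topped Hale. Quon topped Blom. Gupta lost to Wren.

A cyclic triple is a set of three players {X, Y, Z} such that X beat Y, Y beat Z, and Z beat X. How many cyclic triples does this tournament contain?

21

Win totals: Sato 5, Quon 5, Abara 6, Hale 4, Wren 5, Blom 3, Okoye 4, Dube 1, Gupta 3.
A player with w wins dominates both others in C(w,2) triples; summing gives 10 + 10 + 15 + 6 + 10 + 3 + 6 + 0 + 3 = 63 transitive triples.
Total triples C(9,3) = 84, so cyclic triples = 84 − 63 = 21.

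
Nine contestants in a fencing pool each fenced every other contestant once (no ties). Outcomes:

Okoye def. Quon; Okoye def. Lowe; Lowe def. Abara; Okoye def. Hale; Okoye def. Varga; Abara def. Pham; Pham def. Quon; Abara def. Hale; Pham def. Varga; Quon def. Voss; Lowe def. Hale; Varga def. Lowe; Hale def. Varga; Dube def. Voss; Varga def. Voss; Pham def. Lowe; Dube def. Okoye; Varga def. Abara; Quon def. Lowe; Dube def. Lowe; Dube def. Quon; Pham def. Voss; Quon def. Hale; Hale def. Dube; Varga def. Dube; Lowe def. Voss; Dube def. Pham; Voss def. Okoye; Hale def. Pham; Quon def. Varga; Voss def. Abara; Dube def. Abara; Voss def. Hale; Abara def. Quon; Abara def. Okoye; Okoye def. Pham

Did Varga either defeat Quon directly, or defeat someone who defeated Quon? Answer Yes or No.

Yes

Varga did not beat Quon directly.
Varga beat Lowe, Voss, Dube, Abara. Of those, Dube beat Quon.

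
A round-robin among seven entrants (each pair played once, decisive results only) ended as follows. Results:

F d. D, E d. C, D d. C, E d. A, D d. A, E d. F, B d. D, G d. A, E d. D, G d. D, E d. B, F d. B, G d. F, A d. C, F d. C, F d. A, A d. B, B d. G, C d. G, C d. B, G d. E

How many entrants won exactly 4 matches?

Win totals: A 2, B 2, C 2, D 2, E 5, F 4, G 4.
Exactly 4: F, G — 2 entrants.

2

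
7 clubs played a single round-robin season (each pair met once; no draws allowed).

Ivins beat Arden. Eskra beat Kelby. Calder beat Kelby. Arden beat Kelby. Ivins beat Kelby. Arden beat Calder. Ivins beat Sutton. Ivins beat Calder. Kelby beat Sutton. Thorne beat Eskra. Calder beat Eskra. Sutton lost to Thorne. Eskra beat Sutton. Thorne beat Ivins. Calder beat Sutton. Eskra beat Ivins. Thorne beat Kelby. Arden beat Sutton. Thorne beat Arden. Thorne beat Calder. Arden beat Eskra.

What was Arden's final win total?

4

Arden's results: beat Eskra, Sutton, Calder, Kelby; lost to Thorne, Ivins.
That is 4 wins.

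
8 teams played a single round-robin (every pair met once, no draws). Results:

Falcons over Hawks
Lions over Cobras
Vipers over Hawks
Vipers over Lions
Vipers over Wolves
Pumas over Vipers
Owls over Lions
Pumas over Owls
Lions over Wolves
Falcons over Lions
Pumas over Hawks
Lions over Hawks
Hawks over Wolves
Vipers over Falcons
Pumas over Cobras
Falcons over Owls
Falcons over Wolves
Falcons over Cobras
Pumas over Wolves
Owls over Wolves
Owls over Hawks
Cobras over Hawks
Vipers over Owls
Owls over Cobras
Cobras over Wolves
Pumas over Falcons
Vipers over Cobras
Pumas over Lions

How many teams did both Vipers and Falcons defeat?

5

Vipers beat: Owls, Falcons, Wolves, Lions, Hawks, Cobras.
Falcons beat: Owls, Wolves, Lions, Hawks, Cobras.
Both beat: Owls, Wolves, Lions, Hawks, Cobras — 5.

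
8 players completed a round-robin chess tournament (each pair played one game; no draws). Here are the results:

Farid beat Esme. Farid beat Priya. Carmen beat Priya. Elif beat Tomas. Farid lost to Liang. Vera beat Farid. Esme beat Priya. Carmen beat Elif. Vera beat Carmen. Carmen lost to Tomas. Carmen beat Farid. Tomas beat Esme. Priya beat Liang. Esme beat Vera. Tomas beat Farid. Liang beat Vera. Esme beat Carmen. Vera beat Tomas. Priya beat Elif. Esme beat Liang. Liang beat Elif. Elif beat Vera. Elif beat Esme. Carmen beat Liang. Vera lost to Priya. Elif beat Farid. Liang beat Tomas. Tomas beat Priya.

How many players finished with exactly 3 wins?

Win totals: Esme 4, Carmen 4, Tomas 4, Elif 4, Vera 3, Liang 4, Priya 3, Farid 2.
Exactly 3: Vera, Priya — 2 players.

2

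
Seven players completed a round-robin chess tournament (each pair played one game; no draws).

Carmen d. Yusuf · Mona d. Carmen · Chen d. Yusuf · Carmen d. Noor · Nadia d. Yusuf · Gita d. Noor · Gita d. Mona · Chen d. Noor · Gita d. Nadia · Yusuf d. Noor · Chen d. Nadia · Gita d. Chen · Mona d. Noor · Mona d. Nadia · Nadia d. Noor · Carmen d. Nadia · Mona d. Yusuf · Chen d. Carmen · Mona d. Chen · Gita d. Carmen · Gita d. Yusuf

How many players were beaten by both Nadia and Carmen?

Nadia beat: Noor, Yusuf.
Carmen beat: Nadia, Noor, Yusuf.
Both beat: Noor, Yusuf — 2.

2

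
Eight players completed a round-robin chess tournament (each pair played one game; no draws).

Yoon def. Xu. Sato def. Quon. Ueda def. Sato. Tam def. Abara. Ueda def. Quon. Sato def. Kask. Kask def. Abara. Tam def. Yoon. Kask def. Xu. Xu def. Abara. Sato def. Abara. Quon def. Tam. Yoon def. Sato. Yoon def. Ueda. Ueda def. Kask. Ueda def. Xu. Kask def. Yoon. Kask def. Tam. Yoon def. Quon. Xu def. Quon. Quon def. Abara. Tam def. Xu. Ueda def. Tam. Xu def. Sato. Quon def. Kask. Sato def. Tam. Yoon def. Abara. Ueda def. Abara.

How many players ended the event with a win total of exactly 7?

0

Win totals: Sato 4, Quon 3, Tam 3, Kask 4, Ueda 6, Yoon 5, Xu 3, Abara 0.
No player has exactly 7 wins.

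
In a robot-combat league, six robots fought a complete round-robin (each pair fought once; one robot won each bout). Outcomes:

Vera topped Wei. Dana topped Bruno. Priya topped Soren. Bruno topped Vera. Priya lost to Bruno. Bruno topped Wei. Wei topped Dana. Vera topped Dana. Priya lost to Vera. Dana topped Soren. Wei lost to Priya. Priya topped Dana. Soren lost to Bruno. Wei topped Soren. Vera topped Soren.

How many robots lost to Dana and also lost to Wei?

1

Dana beat: Bruno, Soren.
Wei beat: Dana, Soren.
Both beat: Soren — 1.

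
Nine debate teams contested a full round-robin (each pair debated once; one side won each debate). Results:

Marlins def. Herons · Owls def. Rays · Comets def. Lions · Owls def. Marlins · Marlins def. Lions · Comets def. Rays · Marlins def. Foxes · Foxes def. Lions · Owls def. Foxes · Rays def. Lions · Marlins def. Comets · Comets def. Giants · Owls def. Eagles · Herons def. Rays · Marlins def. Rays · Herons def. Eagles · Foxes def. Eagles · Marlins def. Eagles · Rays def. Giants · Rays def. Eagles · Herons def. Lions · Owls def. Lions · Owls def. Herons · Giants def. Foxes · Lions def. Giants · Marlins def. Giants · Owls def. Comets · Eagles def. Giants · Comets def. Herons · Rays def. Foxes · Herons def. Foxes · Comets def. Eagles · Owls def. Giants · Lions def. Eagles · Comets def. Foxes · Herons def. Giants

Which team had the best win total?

Owls

Win totals: Eagles 1, Herons 5, Giants 1, Comets 6, Marlins 7, Lions 2, Owls 8, Rays 4, Foxes 2.
Owls leads with 8 wins (next highest: 7).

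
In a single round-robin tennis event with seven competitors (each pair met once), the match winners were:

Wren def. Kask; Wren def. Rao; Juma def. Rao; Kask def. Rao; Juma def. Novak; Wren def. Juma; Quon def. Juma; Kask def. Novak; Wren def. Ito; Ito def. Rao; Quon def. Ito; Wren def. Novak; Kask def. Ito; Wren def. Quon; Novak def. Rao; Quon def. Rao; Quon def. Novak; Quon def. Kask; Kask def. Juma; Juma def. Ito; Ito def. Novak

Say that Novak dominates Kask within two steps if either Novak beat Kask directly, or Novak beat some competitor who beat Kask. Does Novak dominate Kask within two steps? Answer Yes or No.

No

Novak did not beat Kask directly.
Novak beat Rao, but each of them lost to Kask. No two-step path.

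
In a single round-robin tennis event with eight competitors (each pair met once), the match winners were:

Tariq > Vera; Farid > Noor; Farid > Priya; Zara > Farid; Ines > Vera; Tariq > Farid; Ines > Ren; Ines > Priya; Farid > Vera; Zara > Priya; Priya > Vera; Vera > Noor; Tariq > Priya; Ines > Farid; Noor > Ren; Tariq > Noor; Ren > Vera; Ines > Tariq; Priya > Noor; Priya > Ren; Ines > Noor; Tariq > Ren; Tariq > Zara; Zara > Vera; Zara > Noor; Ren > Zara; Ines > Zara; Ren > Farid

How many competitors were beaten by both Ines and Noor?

1

Ines beat: Vera, Noor, Ren, Zara, Farid, Tariq, Priya.
Noor beat: Ren.
Both beat: Ren — 1.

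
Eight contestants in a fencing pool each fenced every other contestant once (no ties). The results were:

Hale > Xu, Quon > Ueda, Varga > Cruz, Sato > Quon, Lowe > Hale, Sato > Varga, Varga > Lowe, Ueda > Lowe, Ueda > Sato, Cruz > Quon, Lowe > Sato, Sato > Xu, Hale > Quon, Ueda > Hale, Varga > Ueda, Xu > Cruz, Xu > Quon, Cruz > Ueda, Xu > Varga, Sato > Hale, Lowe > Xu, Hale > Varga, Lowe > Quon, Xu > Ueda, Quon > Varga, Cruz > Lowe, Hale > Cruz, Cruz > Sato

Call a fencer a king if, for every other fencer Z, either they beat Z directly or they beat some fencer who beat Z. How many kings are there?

Varga reaches everyone (king).
Lowe reaches everyone (king).
Hale reaches everyone (king).
Ueda reaches everyone (king).
Cruz reaches everyone (king).
Xu reaches everyone (king).
Sato reaches everyone (king).
Quon cannot reach Xu in two steps.
Kings: Varga, Lowe, Hale, Ueda, Cruz, Xu, Sato — 7.

7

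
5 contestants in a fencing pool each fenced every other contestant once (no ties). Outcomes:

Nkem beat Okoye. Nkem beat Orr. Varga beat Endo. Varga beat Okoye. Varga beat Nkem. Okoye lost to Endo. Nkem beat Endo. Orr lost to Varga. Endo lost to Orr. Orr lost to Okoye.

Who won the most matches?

Win totals: Endo 1, Nkem 3, Okoye 1, Orr 1, Varga 4.
Varga leads with 4 wins (next highest: 3).

Varga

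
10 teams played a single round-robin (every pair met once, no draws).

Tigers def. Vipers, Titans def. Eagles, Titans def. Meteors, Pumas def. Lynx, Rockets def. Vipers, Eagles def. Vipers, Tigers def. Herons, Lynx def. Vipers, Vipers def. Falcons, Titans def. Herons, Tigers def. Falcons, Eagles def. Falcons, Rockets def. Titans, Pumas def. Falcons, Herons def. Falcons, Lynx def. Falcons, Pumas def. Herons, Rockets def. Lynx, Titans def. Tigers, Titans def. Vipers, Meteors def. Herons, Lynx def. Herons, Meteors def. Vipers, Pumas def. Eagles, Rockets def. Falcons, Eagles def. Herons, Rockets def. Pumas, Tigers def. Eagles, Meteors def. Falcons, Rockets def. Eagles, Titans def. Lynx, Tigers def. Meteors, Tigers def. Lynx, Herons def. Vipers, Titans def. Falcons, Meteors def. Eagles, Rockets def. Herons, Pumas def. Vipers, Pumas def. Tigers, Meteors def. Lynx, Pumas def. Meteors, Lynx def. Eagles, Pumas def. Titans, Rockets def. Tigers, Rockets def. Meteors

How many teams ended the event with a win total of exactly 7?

1

Win totals: Herons 2, Rockets 9, Tigers 6, Eagles 3, Pumas 8, Vipers 1, Meteors 5, Titans 7, Lynx 4, Falcons 0.
Exactly 7: Titans — 1 team.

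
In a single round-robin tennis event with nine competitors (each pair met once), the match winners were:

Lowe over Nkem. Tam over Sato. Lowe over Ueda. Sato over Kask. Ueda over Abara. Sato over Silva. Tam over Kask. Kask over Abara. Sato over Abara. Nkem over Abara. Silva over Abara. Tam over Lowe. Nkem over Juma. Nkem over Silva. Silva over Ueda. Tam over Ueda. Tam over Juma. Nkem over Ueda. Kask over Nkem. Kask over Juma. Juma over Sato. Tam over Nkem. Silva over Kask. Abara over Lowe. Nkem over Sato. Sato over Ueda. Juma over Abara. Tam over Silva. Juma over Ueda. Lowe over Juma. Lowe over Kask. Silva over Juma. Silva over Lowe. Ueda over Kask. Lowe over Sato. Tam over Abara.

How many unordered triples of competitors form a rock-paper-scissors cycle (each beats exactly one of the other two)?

13

Win totals: Tam 8, Abara 1, Kask 3, Sato 4, Silva 5, Ueda 2, Nkem 5, Juma 3, Lowe 5.
A competitor with w wins dominates both others in C(w,2) triples; summing gives 28 + 0 + 3 + 6 + 10 + 1 + 10 + 3 + 10 = 71 transitive triples.
Total triples C(9,3) = 84, so cyclic triples = 84 − 71 = 13.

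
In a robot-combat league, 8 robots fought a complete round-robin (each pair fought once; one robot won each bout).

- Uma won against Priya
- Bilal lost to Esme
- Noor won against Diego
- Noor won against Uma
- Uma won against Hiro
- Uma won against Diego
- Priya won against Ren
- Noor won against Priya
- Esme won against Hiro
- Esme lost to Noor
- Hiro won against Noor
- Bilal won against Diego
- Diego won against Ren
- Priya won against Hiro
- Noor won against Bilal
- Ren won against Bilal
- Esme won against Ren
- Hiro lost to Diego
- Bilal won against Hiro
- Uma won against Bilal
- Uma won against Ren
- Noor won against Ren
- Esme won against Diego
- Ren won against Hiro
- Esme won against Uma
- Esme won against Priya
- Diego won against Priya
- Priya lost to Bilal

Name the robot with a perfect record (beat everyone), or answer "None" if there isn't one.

Highest win total is Noor with 6 (out of 7 possible).
Noor lost to Hiro, so no robot went undefeated.

None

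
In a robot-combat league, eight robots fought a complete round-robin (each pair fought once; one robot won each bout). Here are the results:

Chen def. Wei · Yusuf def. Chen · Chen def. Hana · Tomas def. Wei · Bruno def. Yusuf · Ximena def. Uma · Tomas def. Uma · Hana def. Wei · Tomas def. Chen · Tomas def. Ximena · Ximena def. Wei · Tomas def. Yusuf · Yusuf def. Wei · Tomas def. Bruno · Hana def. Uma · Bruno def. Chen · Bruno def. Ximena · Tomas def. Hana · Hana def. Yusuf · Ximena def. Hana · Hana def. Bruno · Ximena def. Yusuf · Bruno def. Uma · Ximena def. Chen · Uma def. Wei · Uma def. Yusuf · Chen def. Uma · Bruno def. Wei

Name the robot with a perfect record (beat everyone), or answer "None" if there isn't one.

Tomas

Tomas has 7 wins out of 7 opponents — a perfect record.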